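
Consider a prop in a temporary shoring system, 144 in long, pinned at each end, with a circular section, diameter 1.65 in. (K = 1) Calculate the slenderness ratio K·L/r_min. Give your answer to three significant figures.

λ ≈ 349

For a solid circle r = d/4 = 1.65/4 = 0.4125 in
L_e = K·L = 1 × 144 = 144.0 in
λ = L_e / r_min = 144.00 / 0.4125 = 349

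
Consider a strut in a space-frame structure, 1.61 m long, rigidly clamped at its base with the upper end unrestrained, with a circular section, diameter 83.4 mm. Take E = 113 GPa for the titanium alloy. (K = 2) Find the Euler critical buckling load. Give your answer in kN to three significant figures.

P_cr ≈ 255 kN

I = πd⁴/64 = π×83.4⁴/64 = 2.375×10^6 mm⁴
I = 2.375×10^6 mm⁴ = 2.375×10^-6 m⁴
Effective length L_e = K·L = 2 × 1.61 = 3.220 m
P_cr = π²EI / L_e² = π² × 113×10⁹ × 2.375×10^-6 / 3.220² = 2.554×10^5 N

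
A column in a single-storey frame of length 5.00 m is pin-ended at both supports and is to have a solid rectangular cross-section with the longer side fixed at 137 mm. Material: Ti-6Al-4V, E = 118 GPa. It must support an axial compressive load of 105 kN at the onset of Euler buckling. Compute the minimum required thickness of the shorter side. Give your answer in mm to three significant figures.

b ≈ 58.2 mm

L_e = K·L = 1 × 5.00 = 5.000 m
Required I = P_cr·L_e²/(π²E) = 1.050×10^5 × 5.000² / (π² × 1.18×10^11) = 2.254×10^-6 m⁴
I_req = 2.254×10^6 mm⁴
Rectangle, weak axis: I_min = h·b³/12 with h = 137 mm fixed  ⇒  b = (12I/h)^(1/3) = 58.2 mm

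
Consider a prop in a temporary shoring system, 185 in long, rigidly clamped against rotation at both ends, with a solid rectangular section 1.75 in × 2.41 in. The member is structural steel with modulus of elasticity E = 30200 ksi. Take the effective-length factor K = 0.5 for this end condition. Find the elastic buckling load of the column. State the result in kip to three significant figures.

P_cr ≈ 37.5 kip

Buckling occurs about the weak axis: I_min = h·b³/12 with b = 1.75 in (the shorter side).
I_min = 2.41×1.75³/12 = 1.076 in⁴
Effective length L_e = K·L = 0.5 × 185 = 92.50 in
P_cr = π²EI / L_e² = π² × 30200×10³ × 1.076 / 92.50² = 3.749×10^4 lb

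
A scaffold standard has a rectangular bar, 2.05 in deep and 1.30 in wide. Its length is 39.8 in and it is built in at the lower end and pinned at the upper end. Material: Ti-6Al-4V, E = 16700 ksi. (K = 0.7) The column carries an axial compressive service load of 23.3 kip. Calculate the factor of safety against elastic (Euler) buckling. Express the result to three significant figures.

Buckling occurs about the weak axis: I_min = h·b³/12 with b = 1.30 in (the shorter side).
I_min = 2.05×1.30³/12 = 0.3753 in⁴
Effective length L_e = K·L = 0.7 × 39.8 = 27.86 in
P_cr = π²EI / L_e² = π² × 16700×10³ × 0.3753 / 27.86² = 7.970×10^4 lb
Factor of safety n = P_cr / P = 79.700 / 23.3 = 3.42

n ≈ 3.42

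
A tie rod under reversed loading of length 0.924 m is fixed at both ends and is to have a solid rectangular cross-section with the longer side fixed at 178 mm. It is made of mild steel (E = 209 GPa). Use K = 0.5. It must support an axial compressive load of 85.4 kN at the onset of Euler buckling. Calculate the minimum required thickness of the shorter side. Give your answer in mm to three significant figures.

b ≈ 8.41 mm

L_e = K·L = 0.5 × 0.924 = 0.4620 m
Required I = P_cr·L_e²/(π²E) = 8.540×10^4 × 0.4620² / (π² × 2.09×10^11) = 8.837×10^-9 m⁴
I_req = 8.837×10^3 mm⁴
Rectangle, weak axis: I_min = h·b³/12 with h = 178 mm fixed  ⇒  b = (12I/h)^(1/3) = 8.41 mm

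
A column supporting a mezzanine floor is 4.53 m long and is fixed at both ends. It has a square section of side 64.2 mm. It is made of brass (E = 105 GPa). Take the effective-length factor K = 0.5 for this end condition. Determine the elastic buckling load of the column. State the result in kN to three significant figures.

I = a⁴/12 = 64.2⁴/12 = 1.416×10^6 mm⁴
I = 1.416×10^6 mm⁴ = 1.416×10^-6 m⁴
Effective length L_e = K·L = 0.5 × 4.53 = 2.265 m
P_cr = π²EI / L_e² = π² × 105×10⁹ × 1.416×10^-6 / 2.265² = 2.860×10^5 N

P_cr ≈ 286 kN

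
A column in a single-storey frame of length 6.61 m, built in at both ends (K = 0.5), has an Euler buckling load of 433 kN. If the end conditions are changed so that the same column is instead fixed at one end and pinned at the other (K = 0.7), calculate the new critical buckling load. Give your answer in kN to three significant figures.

P_cr ≈ 221 kN

P_cr ∝ 1/K², so P_cr,new = P_cr,old × (K_old/K_new)² = 433 × (0.5/0.7)²
= 433 × 0.5102 = 221 kN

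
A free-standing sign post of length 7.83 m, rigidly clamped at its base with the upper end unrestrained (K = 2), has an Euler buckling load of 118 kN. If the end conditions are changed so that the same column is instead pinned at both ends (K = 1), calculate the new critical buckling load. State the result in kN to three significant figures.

P_cr ∝ 1/K², so P_cr,new = P_cr,old × (K_old/K_new)² = 118 × (2/1)²
= 118 × 4.000 = 472 kN

P_cr ≈ 472 kN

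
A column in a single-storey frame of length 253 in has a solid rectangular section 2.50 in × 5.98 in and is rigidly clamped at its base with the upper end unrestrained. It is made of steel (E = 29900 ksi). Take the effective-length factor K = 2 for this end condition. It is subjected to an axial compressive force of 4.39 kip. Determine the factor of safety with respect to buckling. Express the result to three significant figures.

Buckling occurs about the weak axis: I_min = h·b³/12 with b = 2.50 in (the shorter side).
I_min = 5.98×2.50³/12 = 7.786 in⁴
Effective length L_e = K·L = 2 × 253 = 506.0 in
P_cr = π²EI / L_e² = π² × 29900×10³ × 7.786 / 506.0² = 8.974×10^3 lb
Factor of safety n = P_cr / P = 8.9745 / 4.39 = 2.04

n ≈ 2.04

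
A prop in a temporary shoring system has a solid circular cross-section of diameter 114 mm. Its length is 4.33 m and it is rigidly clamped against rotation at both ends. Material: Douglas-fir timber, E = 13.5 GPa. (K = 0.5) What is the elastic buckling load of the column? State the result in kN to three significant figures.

P_cr ≈ 236 kN

I = πd⁴/64 = π×114⁴/64 = 8.291×10^6 mm⁴
I = 8.291×10^6 mm⁴ = 8.291×10^-6 m⁴
Effective length L_e = K·L = 0.5 × 4.33 = 2.165 m
P_cr = π²EI / L_e² = π² × 13.5×10⁹ × 8.291×10^-6 / 2.165² = 2.357×10^5 N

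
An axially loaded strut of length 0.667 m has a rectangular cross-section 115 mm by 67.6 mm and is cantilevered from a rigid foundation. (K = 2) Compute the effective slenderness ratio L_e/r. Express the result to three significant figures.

For a rectangle r_min = b/√12 = 67.6/√12 = 19.51 mm
L_e = K·L = 2 × 0.667 m = 1.334 m = 1334.0 mm
λ = L_e / r_min = 1334.0 / 19.51 = 68.4

λ ≈ 68.4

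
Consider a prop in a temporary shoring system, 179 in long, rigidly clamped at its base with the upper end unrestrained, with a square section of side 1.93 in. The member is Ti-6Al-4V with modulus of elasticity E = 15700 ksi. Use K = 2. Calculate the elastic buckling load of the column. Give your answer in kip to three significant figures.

P_cr ≈ 1.40 kip

I = a⁴/12 = 1.93⁴/12 = 1.156 in⁴
Effective length L_e = K·L = 2 × 179 = 358.0 in
P_cr = π²EI / L_e² = π² × 15700×10³ × 1.156 / 358.0² = 1.398×10^3 lb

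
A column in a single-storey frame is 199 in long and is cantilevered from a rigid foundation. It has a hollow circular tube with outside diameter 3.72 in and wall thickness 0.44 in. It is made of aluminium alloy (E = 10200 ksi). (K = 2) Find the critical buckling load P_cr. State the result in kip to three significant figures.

P_cr ≈ 3.94 kip

Inner diameter d_i = 3.72 − 2×0.44 = 2.840 in
I = π(d_o⁴ − d_i⁴)/64 = π(3.72⁴ − 2.840⁴)/64 = 6.207 in⁴
Effective length L_e = K·L = 2 × 199 = 398.0 in
P_cr = π²EI / L_e² = π² × 10200×10³ × 6.207 / 398.0² = 3.945×10^3 lb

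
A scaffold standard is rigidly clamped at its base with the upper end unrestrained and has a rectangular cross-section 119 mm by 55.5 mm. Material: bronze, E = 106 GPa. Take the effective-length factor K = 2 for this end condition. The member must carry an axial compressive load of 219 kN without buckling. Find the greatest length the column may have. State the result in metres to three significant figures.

L_max ≈ 1.42 m

Buckling occurs about the weak axis: I_min = h·b³/12 with b = 55.5 mm (the shorter side).
I_min = 119×55.5³/12 = 1.695×10^6 mm⁴
I = 1.695×10^-6 m⁴
At the buckling limit P_cr = P = 2.190×10^5 N
From P_cr = π²EI/(K·L)²:  L = (1/K)·√(π²EI/P_cr) = (1/2)·√(π²×1.06×10^11×1.695×10^-6/2.190×10^5)
L = 1.42 m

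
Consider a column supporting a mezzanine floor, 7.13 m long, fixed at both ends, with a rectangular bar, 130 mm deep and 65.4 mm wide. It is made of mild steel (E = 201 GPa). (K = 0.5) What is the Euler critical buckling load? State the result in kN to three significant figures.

Buckling occurs about the weak axis: I_min = h·b³/12 with b = 65.4 mm (the shorter side).
I_min = 130×65.4³/12 = 3.030×10^6 mm⁴
I = 3.030×10^6 mm⁴ = 3.030×10^-6 m⁴
Effective length L_e = K·L = 0.5 × 7.13 = 3.565 m
P_cr = π²EI / L_e² = π² × 201×10⁹ × 3.030×10^-6 / 3.565² = 4.730×10^5 N

P_cr ≈ 473 kN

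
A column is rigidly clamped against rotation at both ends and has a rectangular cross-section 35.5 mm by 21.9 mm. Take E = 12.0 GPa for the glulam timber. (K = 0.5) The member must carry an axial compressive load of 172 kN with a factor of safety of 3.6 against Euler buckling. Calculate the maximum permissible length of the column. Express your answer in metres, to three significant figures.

Buckling occurs about the weak axis: I_min = h·b³/12 with b = 21.9 mm (the shorter side).
I_min = 35.5×21.9³/12 = 3.107×10^4 mm⁴
I = 3.107×10^-8 m⁴
Required critical load P_cr = n·P = 3.6 × 172 = 619.2 kN = 6.192×10^5 N
From P_cr = π²EI/(K·L)²:  L = (1/K)·√(π²EI/P_cr) = (1/0.5)·√(π²×1.20×10^10×3.107×10^-8/6.192×10^5)
L = 0.154 m

L_max ≈ 0.154 m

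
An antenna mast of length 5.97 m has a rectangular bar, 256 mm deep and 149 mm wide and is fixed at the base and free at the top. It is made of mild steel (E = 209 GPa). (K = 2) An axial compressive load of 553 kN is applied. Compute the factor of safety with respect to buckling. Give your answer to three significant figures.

Buckling occurs about the weak axis: I_min = h·b³/12 with b = 149 mm (the shorter side).
I_min = 256×149³/12 = 7.057×10^7 mm⁴
I = 7.057×10^7 mm⁴ = 7.057×10^-5 m⁴
Effective length L_e = K·L = 2 × 5.97 = 11.94 m
P_cr = π²EI / L_e² = π² × 209×10⁹ × 7.057×10^-5 / 11.94² = 1.021×10^6 N
Factor of safety n = P_cr / P = 1021.1 / 553 = 1.85

n ≈ 1.85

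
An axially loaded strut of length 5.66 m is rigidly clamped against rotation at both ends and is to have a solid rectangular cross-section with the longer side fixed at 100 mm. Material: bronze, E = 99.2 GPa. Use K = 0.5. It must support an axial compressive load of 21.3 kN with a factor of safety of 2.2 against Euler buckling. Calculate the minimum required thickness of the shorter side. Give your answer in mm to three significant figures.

b ≈ 35.8 mm

Required P_cr = n·P = 2.2 × 21.3 = 46.86 kN
L_e = K·L = 0.5 × 5.66 = 2.830 m
Required I = P_cr·L_e²/(π²E) = 4.686×10^4 × 2.830² / (π² × 9.92×10^10) = 3.833×10^-7 m⁴
I_req = 3.833×10^5 mm⁴
Rectangle, weak axis: I_min = h·b³/12 with h = 100 mm fixed  ⇒  b = (12I/h)^(1/3) = 35.8 mm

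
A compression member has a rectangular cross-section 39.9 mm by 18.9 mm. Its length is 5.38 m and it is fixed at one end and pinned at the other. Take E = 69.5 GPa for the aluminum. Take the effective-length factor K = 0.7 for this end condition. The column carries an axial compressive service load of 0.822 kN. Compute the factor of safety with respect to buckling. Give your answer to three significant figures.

n ≈ 1.32

Buckling occurs about the weak axis: I_min = h·b³/12 with b = 18.9 mm (the shorter side).
I_min = 39.9×18.9³/12 = 2.245×10^4 mm⁴
I = 2.245×10^4 mm⁴ = 2.245×10^-8 m⁴
Effective length L_e = K·L = 0.7 × 5.38 = 3.766 m
P_cr = π²EI / L_e² = π² × 69.5×10⁹ × 2.245×10^-8 / 3.766² = 1.086×10^3 N
Factor of safety n = P_cr / P = 1.0857 / 0.822 = 1.32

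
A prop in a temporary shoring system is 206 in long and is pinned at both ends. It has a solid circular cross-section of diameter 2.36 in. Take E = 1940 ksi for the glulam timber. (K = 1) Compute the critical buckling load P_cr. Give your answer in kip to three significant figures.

P_cr ≈ 0.687 kip

I = πd⁴/64 = π×2.36⁴/64 = 1.523 in⁴
Effective length L_e = K·L = 1 × 206 = 206.0 in
P_cr = π²EI / L_e² = π² × 1940×10³ × 1.523 / 206.0² = 687.0 lb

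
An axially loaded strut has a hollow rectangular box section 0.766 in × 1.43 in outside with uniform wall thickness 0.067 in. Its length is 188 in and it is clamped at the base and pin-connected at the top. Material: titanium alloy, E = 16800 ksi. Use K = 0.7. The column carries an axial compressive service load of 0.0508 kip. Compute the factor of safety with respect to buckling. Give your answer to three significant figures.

n ≈ 4.96

Inner dimensions: h_i = 1.43 − 2×0.067 = 1.296 in, b_i = 0.766 − 2×0.067 = 0.6320 in
Weak-axis I_min = (h_o·b_o³ − h_i·b_i³)/12 with b_o = 0.766, b_i = 0.6320 in (shorter outer/inner sides).
I_min = (1.43×0.766³ − 1.296×0.6320³)/12 = 2.630×10^-2 in⁴
Effective length L_e = K·L = 0.7 × 188 = 131.6 in
P_cr = π²EI / L_e² = π² × 16800×10³ × 2.630×10^-2 / 131.6² = 251.8 lb
Factor of safety n = P_cr / P = 0.25177 / 0.0508 = 4.96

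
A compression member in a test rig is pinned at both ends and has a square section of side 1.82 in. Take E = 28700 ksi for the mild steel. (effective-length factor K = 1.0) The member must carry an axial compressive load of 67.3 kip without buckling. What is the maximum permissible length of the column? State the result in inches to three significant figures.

I = a⁴/12 = 1.82⁴/12 = 0.9143 in⁴
At the buckling limit P_cr = P = 6.730×10^4 lb
From P_cr = π²EI/(K·L)²:  L = (1/K)·√(π²EI/P_cr) = (1/1)·√(π²×2.87×10^7×0.9143/6.730×10^4)
L = 62.0 in

L_max ≈ 62.0 in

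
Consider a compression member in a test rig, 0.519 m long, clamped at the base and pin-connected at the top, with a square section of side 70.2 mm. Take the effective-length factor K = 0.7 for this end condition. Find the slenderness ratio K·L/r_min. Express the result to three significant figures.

λ ≈ 17.9

For a square r = a/√12 = 70.2/√12 = 20.26 mm
L_e = K·L = 0.7 × 0.519 m = 0.3633 m = 363.30 mm
λ = L_e / r_min = 363.30 / 20.26 = 17.9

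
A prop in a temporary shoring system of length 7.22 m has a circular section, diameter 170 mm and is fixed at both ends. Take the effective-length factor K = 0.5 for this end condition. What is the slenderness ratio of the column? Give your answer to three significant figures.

I = πd⁴/64 = π×170⁴/64 = 4.100×10^7 mm⁴
A = 2.270×10^4 mm²;  r_min = √(I/A) = √(4.100×10^7/2.270×10^4) = 42.50 mm
L_e = K·L = 0.5 × 7.22 m = 3.610 m = 3610.0 mm
λ = L_e / r_min = 3610.0 / 42.50 = 84.9

λ ≈ 84.9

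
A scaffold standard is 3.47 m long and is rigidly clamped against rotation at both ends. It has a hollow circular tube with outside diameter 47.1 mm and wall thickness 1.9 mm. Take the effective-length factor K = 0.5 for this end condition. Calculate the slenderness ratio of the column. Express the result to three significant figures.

λ ≈ 108

Inner diameter d_i = 47.1 − 2×1.9 = 43.30 mm
I = π(d_o⁴ − d_i⁴)/64 = π(47.1⁴ − 43.30⁴)/64 = 6.902×10^4 mm⁴
A = 269.8 mm²;  r_min = √(I/A) = √(6.902×10^4/269.8) = 15.99 mm
L_e = K·L = 0.5 × 3.47 m = 1.735 m = 1735.0 mm
λ = L_e / r_min = 1735.0 / 15.99 = 108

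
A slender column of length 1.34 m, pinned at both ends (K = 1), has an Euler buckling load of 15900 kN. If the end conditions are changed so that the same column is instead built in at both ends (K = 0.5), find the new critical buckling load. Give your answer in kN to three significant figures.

P_cr ∝ 1/K², so P_cr,new = P_cr,old × (K_old/K_new)² = 15900 × (1/0.5)²
= 15900 × 4.000 = 63600 kN

P_cr ≈ 63600 kN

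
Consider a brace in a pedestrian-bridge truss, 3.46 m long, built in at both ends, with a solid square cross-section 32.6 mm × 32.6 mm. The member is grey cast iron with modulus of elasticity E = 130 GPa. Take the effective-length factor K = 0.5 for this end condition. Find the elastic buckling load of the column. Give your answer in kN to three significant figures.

P_cr ≈ 40.3 kN

I = a⁴/12 = 32.6⁴/12 = 9.412×10^4 mm⁴
I = 9.412×10^4 mm⁴ = 9.412×10^-8 m⁴
Effective length L_e = K·L = 0.5 × 3.46 = 1.730 m
P_cr = π²EI / L_e² = π² × 130×10⁹ × 9.412×10^-8 / 1.730² = 4.035×10^4 N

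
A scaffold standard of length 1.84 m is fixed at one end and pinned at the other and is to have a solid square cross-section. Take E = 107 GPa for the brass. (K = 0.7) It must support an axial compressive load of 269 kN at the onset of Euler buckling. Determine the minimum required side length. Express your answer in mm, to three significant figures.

a ≈ 47.5 mm

L_e = K·L = 0.7 × 1.84 = 1.288 m
Required I = P_cr·L_e²/(π²E) = 2.690×10^5 × 1.288² / (π² × 1.07×10^11) = 4.226×10^-7 m⁴
I_req = 4.226×10^5 mm⁴
Solid square: I = a⁴/12  ⇒  a = (12I)^(1/4) = (12×4.226×10^5)^(1/4) = 47.5 mm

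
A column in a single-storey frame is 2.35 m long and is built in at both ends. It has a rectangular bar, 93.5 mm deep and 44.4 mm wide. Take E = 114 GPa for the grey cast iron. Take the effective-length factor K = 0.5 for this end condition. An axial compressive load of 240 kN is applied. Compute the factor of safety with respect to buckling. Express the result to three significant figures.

Buckling occurs about the weak axis: I_min = h·b³/12 with b = 44.4 mm (the shorter side).
I_min = 93.5×44.4³/12 = 6.820×10^5 mm⁴
I = 6.820×10^5 mm⁴ = 6.820×10^-7 m⁴
Effective length L_e = K·L = 0.5 × 2.35 = 1.175 m
P_cr = π²EI / L_e² = π² × 114×10⁹ × 6.820×10^-7 / 1.175² = 5.558×10^5 N
Factor of safety n = P_cr / P = 555.79 / 240 = 2.32

n ≈ 2.32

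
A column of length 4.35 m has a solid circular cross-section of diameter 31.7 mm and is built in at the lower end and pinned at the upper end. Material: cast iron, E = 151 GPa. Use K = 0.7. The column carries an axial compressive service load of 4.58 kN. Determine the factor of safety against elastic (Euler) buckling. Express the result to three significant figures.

n ≈ 1.74

I = πd⁴/64 = π×31.7⁴/64 = 4.957×10^4 mm⁴
I = 4.957×10^4 mm⁴ = 4.957×10^-8 m⁴
Effective length L_e = K·L = 0.7 × 4.35 = 3.045 m
P_cr = π²EI / L_e² = π² × 151×10⁹ × 4.957×10^-8 / 3.045² = 7.967×10^3 N
Factor of safety n = P_cr / P = 7.9673 / 4.58 = 1.74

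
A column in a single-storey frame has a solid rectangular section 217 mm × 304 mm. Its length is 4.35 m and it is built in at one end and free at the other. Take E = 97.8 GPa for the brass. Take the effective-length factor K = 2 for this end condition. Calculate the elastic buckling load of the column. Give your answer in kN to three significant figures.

Buckling occurs about the weak axis: I_min = h·b³/12 with b = 217 mm (the shorter side).
I_min = 304×217³/12 = 2.589×10^8 mm⁴
I = 2.589×10^8 mm⁴ = 2.589×10^-4 m⁴
Effective length L_e = K·L = 2 × 4.35 = 8.700 m
P_cr = π²EI / L_e² = π² × 97.8×10⁹ × 2.589×10^-4 / 8.700² = 3.301×10^6 N

P_cr ≈ 3300 kN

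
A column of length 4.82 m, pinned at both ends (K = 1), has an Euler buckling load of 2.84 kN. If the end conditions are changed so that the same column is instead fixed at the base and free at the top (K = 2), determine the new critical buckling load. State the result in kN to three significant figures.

P_cr ≈ 0.710 kN

P_cr ∝ 1/K², so P_cr,new = P_cr,old × (K_old/K_new)² = 2.84 × (1/2)²
= 2.84 × 0.2500 = 0.710 kN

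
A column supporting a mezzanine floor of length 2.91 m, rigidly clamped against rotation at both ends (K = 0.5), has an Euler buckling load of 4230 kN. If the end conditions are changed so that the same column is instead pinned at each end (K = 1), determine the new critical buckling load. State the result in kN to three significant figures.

P_cr ∝ 1/K², so P_cr,new = P_cr,old × (K_old/K_new)² = 4230 × (0.5/1)²
= 4230 × 0.2500 = 1060 kN

P_cr ≈ 1060 kN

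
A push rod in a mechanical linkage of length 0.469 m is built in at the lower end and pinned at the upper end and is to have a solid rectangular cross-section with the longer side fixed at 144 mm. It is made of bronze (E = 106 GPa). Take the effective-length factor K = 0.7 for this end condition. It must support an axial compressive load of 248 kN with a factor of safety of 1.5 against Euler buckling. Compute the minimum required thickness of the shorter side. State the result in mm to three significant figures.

Required P_cr = n·P = 1.5 × 248 = 372.0 kN
L_e = K·L = 0.7 × 0.469 = 0.3283 m
Required I = P_cr·L_e²/(π²E) = 3.720×10^5 × 0.3283² / (π² × 1.06×10^11) = 3.832×10^-8 m⁴
I_req = 3.832×10^4 mm⁴
Rectangle, weak axis: I_min = h·b³/12 with h = 144 mm fixed  ⇒  b = (12I/h)^(1/3) = 14.7 mm

b ≈ 14.7 mm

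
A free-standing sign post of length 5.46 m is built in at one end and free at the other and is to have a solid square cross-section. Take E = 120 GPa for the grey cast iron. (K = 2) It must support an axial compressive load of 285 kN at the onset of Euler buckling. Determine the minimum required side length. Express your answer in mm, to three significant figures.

L_e = K·L = 2 × 5.46 = 10.92 m
Required I = P_cr·L_e²/(π²E) = 2.850×10^5 × 10.92² / (π² × 1.20×10^11) = 2.870×10^-5 m⁴
I_req = 2.870×10^7 mm⁴
Solid square: I = a⁴/12  ⇒  a = (12I)^(1/4) = (12×2.870×10^7)^(1/4) = 136 mm

a ≈ 136 mm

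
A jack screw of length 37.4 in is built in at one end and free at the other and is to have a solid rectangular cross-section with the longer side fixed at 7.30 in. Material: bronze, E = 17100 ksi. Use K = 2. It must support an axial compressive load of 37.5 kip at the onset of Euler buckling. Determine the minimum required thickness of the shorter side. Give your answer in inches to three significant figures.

L_e = K·L = 2 × 37.4 = 74.80 in
Required I = P_cr·L_e²/(π²E) = 3.750×10^4 × 74.80² / (π² × 1.71×10^7) = 1.243 in⁴
Rectangle, weak axis: I_min = h·b³/12 with h = 7.30 in fixed  ⇒  b = (12I/h)^(1/3) = 1.27 in

b ≈ 1.27 in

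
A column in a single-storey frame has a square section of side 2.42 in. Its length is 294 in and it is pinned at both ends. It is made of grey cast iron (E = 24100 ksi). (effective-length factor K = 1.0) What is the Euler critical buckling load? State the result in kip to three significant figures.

P_cr ≈ 7.87 kip

I = a⁴/12 = 2.42⁴/12 = 2.858 in⁴
Effective length L_e = K·L = 1 × 294 = 294.0 in
P_cr = π²EI / L_e² = π² × 24100×10³ × 2.858 / 294.0² = 7.865×10^3 lb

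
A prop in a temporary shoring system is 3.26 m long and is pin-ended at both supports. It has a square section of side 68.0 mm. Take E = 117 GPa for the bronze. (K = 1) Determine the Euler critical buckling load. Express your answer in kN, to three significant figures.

P_cr ≈ 194 kN

I = a⁴/12 = 68.0⁴/12 = 1.782×10^6 mm⁴
I = 1.782×10^6 mm⁴ = 1.782×10^-6 m⁴
Effective length L_e = K·L = 1 × 3.26 = 3.260 m
P_cr = π²EI / L_e² = π² × 117×10⁹ × 1.782×10^-6 / 3.260² = 1.936×10^5 N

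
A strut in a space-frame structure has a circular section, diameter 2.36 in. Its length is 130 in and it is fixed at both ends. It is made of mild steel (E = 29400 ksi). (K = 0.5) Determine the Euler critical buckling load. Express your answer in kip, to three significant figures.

P_cr ≈ 105 kip

I = πd⁴/64 = π×2.36⁴/64 = 1.523 in⁴
Effective length L_e = K·L = 0.5 × 130 = 65.00 in
P_cr = π²EI / L_e² = π² × 29400×10³ × 1.523 / 65.00² = 1.046×10^5 lb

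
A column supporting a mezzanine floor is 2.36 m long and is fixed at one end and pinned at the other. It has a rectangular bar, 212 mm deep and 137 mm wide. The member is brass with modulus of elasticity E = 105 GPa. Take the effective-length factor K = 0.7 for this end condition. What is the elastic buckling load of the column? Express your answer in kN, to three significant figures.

Buckling occurs about the weak axis: I_min = h·b³/12 with b = 137 mm (the shorter side).
I_min = 212×137³/12 = 4.543×10^7 mm⁴
I = 4.543×10^7 mm⁴ = 4.543×10^-5 m⁴
Effective length L_e = K·L = 0.7 × 2.36 = 1.652 m
P_cr = π²EI / L_e² = π² × 105×10⁹ × 4.543×10^-5 / 1.652² = 1.725×10^7 N

P_cr ≈ 17200 kN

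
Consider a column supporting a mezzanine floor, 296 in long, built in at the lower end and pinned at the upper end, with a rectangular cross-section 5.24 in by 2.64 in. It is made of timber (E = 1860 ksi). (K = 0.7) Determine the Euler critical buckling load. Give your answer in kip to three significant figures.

Buckling occurs about the weak axis: I_min = h·b³/12 with b = 2.64 in (the shorter side).
I_min = 5.24×2.64³/12 = 8.035 in⁴
Effective length L_e = K·L = 0.7 × 296 = 207.2 in
P_cr = π²EI / L_e² = π² × 1860×10³ × 8.035 / 207.2² = 3.436×10^3 lb

P_cr ≈ 3.44 kip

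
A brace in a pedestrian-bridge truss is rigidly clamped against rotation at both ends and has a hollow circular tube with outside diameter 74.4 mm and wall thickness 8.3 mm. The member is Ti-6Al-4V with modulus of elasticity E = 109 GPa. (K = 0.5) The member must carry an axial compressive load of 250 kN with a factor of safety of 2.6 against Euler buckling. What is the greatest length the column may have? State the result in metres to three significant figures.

Inner diameter d_i = 74.4 − 2×8.3 = 57.80 mm
I = π(d_o⁴ − d_i⁴)/64 = π(74.4⁴ − 57.80⁴)/64 = 9.562×10^5 mm⁴
I = 9.562×10^-7 m⁴
Required critical load P_cr = n·P = 2.6 × 250 = 650.0 kN = 6.500×10^5 N
From P_cr = π²EI/(K·L)²:  L = (1/K)·√(π²EI/P_cr) = (1/0.5)·√(π²×1.09×10^11×9.562×10^-7/6.500×10^5)
L = 2.52 m

L_max ≈ 2.52 m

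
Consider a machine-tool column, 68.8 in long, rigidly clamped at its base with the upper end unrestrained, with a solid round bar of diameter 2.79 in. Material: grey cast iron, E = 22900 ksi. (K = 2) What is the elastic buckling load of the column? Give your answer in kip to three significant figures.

I = πd⁴/64 = π×2.79⁴/64 = 2.974 in⁴
Effective length L_e = K·L = 2 × 68.8 = 137.6 in
P_cr = π²EI / L_e² = π² × 22900×10³ × 2.974 / 137.6² = 3.550×10^4 lb

P_cr ≈ 35.5 kip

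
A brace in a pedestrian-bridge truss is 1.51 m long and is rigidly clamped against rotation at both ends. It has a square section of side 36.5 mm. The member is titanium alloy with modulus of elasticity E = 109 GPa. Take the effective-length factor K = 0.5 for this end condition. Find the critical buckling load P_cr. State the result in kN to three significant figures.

I = a⁴/12 = 36.5⁴/12 = 1.479×10^5 mm⁴
I = 1.479×10^5 mm⁴ = 1.479×10^-7 m⁴
Effective length L_e = K·L = 0.5 × 1.51 = 0.7550 m
P_cr = π²EI / L_e² = π² × 109×10⁹ × 1.479×10^-7 / 0.7550² = 2.791×10^5 N

P_cr ≈ 279 kN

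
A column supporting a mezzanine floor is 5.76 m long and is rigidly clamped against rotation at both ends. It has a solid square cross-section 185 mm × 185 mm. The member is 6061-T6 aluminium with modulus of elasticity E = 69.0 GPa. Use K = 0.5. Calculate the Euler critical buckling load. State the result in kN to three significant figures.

P_cr ≈ 8010 kN

I = a⁴/12 = 185⁴/12 = 9.761×10^7 mm⁴
I = 9.761×10^7 mm⁴ = 9.761×10^-5 m⁴
Effective length L_e = K·L = 0.5 × 5.76 = 2.880 m
P_cr = π²EI / L_e² = π² × 69.0×10⁹ × 9.761×10^-5 / 2.880² = 8.014×10^6 N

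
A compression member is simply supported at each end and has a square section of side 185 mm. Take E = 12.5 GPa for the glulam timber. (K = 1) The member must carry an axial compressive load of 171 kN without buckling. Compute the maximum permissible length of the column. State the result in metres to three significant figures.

I = a⁴/12 = 185⁴/12 = 9.761×10^7 mm⁴
I = 9.761×10^-5 m⁴
At the buckling limit P_cr = P = 1.710×10^5 N
From P_cr = π²EI/(K·L)²:  L = (1/K)·√(π²EI/P_cr) = (1/1)·√(π²×1.25×10^10×9.761×10^-5/1.710×10^5)
L = 8.39 m

L_max ≈ 8.39 m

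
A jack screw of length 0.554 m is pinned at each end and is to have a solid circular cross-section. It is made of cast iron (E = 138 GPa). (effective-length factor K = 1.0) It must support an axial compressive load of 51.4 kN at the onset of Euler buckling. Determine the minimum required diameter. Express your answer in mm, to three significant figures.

d ≈ 22.0 mm

L_e = K·L = 1 × 0.554 = 0.5540 m
Required I = P_cr·L_e²/(π²E) = 5.140×10^4 × 0.5540² / (π² × 1.38×10^11) = 1.158×10^-8 m⁴
I_req = 1.158×10^4 mm⁴
Solid circle: I = πd⁴/64  ⇒  d = (64I/π)^(1/4) = (64×1.158×10^4/π)^(1/4) = 22.0 mm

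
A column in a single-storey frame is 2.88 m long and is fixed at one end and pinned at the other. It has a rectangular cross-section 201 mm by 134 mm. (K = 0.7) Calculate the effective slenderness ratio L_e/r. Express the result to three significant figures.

λ ≈ 52.1

Buckling occurs about the weak axis: I_min = h·b³/12 with b = 134 mm (the shorter side).
I_min = 201×134³/12 = 4.030×10^7 mm⁴
A = 2.693×10^4 mm²;  r_min = √(I/A) = √(4.030×10^7/2.693×10^4) = 38.68 mm
L_e = K·L = 0.7 × 2.88 m = 2.016 m = 2016.0 mm
λ = L_e / r_min = 2016.0 / 38.68 = 52.1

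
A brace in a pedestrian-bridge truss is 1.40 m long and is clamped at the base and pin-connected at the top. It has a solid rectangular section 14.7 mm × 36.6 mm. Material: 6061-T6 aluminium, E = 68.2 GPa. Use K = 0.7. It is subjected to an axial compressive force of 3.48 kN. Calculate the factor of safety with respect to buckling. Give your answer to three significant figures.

n ≈ 1.95

Buckling occurs about the weak axis: I_min = h·b³/12 with b = 14.7 mm (the shorter side).
I_min = 36.6×14.7³/12 = 9.688×10^3 mm⁴
I = 9.688×10^3 mm⁴ = 9.688×10^-9 m⁴
Effective length L_e = K·L = 0.7 × 1.40 = 0.9800 m
P_cr = π²EI / L_e² = π² × 68.2×10⁹ × 9.688×10^-9 / 0.9800² = 6.790×10^3 N
Factor of safety n = P_cr / P = 6.7902 / 3.48 = 1.95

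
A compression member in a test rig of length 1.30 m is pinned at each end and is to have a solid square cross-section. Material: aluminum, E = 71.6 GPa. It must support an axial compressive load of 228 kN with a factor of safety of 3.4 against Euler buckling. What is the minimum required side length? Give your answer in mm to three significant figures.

a ≈ 68.7 mm

Required P_cr = n·P = 3.4 × 228 = 775.2 kN
L_e = K·L = 1 × 1.30 = 1.300 m
Required I = P_cr·L_e²/(π²E) = 7.752×10^5 × 1.300² / (π² × 7.16×10^10) = 1.854×10^-6 m⁴
I_req = 1.854×10^6 mm⁴
Solid square: I = a⁴/12  ⇒  a = (12I)^(1/4) = (12×1.854×10^6)^(1/4) = 68.7 mm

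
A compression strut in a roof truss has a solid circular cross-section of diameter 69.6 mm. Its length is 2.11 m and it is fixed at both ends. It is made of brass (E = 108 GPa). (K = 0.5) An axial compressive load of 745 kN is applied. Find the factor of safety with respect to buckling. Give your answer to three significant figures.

n ≈ 1.48

I = πd⁴/64 = π×69.6⁴/64 = 1.152×10^6 mm⁴
I = 1.152×10^6 mm⁴ = 1.152×10^-6 m⁴
Effective length L_e = K·L = 0.5 × 2.11 = 1.055 m
P_cr = π²EI / L_e² = π² × 108×10⁹ × 1.152×10^-6 / 1.055² = 1.103×10^6 N
Factor of safety n = P_cr / P = 1103.1 / 745 = 1.48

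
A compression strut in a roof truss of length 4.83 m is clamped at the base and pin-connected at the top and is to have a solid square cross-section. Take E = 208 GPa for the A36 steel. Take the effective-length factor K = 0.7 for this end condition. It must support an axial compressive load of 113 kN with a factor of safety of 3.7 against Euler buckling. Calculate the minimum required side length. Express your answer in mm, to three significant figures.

a ≈ 72.7 mm

Required P_cr = n·P = 3.7 × 113 = 418.1 kN
L_e = K·L = 0.7 × 4.83 = 3.381 m
Required I = P_cr·L_e²/(π²E) = 4.181×10^5 × 3.381² / (π² × 2.08×10^11) = 2.328×10^-6 m⁴
I_req = 2.328×10^6 mm⁴
Solid square: I = a⁴/12  ⇒  a = (12I)^(1/4) = (12×2.328×10^6)^(1/4) = 72.7 mm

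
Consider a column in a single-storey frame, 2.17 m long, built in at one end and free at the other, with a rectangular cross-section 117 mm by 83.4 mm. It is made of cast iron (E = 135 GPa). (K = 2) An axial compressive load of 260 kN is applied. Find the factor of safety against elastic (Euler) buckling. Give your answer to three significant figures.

n ≈ 1.54

Buckling occurs about the weak axis: I_min = h·b³/12 with b = 83.4 mm (the shorter side).
I_min = 117×83.4³/12 = 5.656×10^6 mm⁴
I = 5.656×10^6 mm⁴ = 5.656×10^-6 m⁴
Effective length L_e = K·L = 2 × 2.17 = 4.340 m
P_cr = π²EI / L_e² = π² × 135×10⁹ × 5.656×10^-6 / 4.340² = 4.001×10^5 N
Factor of safety n = P_cr / P = 400.09 / 260 = 1.54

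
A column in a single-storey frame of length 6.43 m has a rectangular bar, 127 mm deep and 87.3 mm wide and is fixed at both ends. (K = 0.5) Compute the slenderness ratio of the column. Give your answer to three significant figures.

λ ≈ 128

For a rectangle r_min = b/√12 = 87.3/√12 = 25.20 mm
L_e = K·L = 0.5 × 6.43 m = 3.215 m = 3215.0 mm
λ = L_e / r_min = 3215.0 / 25.20 = 128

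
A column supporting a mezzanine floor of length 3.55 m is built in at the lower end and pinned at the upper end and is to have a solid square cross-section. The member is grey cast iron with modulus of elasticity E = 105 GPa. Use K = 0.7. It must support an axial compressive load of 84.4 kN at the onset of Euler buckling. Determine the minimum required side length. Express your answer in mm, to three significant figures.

L_e = K·L = 0.7 × 3.55 = 2.485 m
Required I = P_cr·L_e²/(π²E) = 8.440×10^4 × 2.485² / (π² × 1.05×10^11) = 5.029×10^-7 m⁴
I_req = 5.029×10^5 mm⁴
Solid square: I = a⁴/12  ⇒  a = (12I)^(1/4) = (12×5.029×10^5)^(1/4) = 49.6 mm

a ≈ 49.6 mm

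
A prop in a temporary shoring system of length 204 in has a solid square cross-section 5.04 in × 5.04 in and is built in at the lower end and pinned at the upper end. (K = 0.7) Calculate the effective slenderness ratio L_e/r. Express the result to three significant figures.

For a square r = a/√12 = 5.04/√12 = 1.455 in
L_e = K·L = 0.7 × 204 = 142.8 in
λ = L_e / r_min = 142.80 / 1.455 = 98.1

λ ≈ 98.1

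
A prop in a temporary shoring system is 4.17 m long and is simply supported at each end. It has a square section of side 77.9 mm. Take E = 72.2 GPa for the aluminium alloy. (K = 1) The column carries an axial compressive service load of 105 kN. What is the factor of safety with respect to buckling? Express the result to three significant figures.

I = a⁴/12 = 77.9⁴/12 = 3.069×10^6 mm⁴
I = 3.069×10^6 mm⁴ = 3.069×10^-6 m⁴
Effective length L_e = K·L = 1 × 4.17 = 4.170 m
P_cr = π²EI / L_e² = π² × 72.2×10⁹ × 3.069×10^-6 / 4.170² = 1.258×10^5 N
Factor of safety n = P_cr / P = 125.76 / 105 = 1.20

n ≈ 1.20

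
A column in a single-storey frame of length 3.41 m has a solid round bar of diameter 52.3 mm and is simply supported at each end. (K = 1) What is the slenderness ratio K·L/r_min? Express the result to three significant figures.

I = πd⁴/64 = π×52.3⁴/64 = 3.673×10^5 mm⁴
A = 2.148×10^3 mm²;  r_min = √(I/A) = √(3.673×10^5/2.148×10^3) = 13.08 mm
L_e = K·L = 1 × 3.41 m = 3.410 m = 3410.0 mm
λ = L_e / r_min = 3410.0 / 13.08 = 261

λ ≈ 261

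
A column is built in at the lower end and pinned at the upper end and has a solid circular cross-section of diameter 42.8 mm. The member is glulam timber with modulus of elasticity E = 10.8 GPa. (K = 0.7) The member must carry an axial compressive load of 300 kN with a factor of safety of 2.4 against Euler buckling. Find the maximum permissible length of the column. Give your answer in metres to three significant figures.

I = πd⁴/64 = π×42.8⁴/64 = 1.647×10^5 mm⁴
I = 1.647×10^-7 m⁴
Required critical load P_cr = n·P = 2.4 × 300 = 720.0 kN = 7.200×10^5 N
From P_cr = π²EI/(K·L)²:  L = (1/K)·√(π²EI/P_cr) = (1/0.7)·√(π²×1.08×10^10×1.647×10^-7/7.200×10^5)
L = 0.223 m

L_max ≈ 0.223 m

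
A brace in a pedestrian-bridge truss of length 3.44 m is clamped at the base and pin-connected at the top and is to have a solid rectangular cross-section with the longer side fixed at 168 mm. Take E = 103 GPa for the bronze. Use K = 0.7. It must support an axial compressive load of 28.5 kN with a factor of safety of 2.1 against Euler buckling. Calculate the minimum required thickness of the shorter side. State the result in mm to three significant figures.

b ≈ 29.0 mm

Required P_cr = n·P = 2.1 × 28.5 = 59.85 kN
L_e = K·L = 0.7 × 3.44 = 2.408 m
Required I = P_cr·L_e²/(π²E) = 5.985×10^4 × 2.408² / (π² × 1.03×10^11) = 3.414×10^-7 m⁴
I_req = 3.414×10^5 mm⁴
Rectangle, weak axis: I_min = h·b³/12 with h = 168 mm fixed  ⇒  b = (12I/h)^(1/3) = 29.0 mm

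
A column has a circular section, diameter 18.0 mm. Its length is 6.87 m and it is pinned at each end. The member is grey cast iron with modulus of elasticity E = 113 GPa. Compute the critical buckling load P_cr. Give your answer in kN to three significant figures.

P_cr ≈ 0.122 kN

I = πd⁴/64 = π×18.0⁴/64 = 5.153×10^3 mm⁴
I = 5.153×10^3 mm⁴ = 5.153×10^-9 m⁴
Effective length L_e = K·L = 1 × 6.87 = 6.870 m
P_cr = π²EI / L_e² = π² × 113×10⁹ × 5.153×10^-9 / 6.870² = 121.8 N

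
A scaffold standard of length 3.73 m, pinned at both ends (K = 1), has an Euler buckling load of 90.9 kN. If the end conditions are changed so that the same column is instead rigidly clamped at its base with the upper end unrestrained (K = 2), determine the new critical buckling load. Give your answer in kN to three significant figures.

P_cr ≈ 22.7 kN

P_cr ∝ 1/K², so P_cr,new = P_cr,old × (K_old/K_new)² = 90.9 × (1/2)²
= 90.9 × 0.2500 = 22.7 kN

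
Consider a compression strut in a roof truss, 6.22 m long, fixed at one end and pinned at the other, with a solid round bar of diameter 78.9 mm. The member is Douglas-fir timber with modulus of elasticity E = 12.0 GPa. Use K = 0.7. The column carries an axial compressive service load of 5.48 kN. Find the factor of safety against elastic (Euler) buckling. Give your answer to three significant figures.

I = πd⁴/64 = π×78.9⁴/64 = 1.902×10^6 mm⁴
I = 1.902×10^6 mm⁴ = 1.902×10^-6 m⁴
Effective length L_e = K·L = 0.7 × 6.22 = 4.354 m
P_cr = π²EI / L_e² = π² × 12.0×10⁹ × 1.902×10^-6 / 4.354² = 1.188×10^4 N
Factor of safety n = P_cr / P = 11.885 / 5.48 = 2.17

n ≈ 2.17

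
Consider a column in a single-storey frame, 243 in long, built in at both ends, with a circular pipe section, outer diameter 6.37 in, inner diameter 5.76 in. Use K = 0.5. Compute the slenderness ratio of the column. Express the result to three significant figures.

d_o = 6.37 in, d_i = 5.76 in
I = π(d_o⁴ − d_i⁴)/64 = π(6.37⁴ − 5.760⁴)/64 = 26.79 in⁴
A = 5.811 in²;  r_min = √(I/A) = √(26.79/5.811) = 2.147 in
L_e = K·L = 0.5 × 243 = 121.5 in
λ = L_e / r_min = 121.50 / 2.147 = 56.6

λ ≈ 56.6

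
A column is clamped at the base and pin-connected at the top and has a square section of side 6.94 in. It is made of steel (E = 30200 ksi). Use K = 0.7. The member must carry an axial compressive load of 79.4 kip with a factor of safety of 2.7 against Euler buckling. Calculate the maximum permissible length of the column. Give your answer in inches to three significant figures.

I = a⁴/12 = 6.94⁴/12 = 193.3 in⁴
Required critical load P_cr = n·P = 2.7 × 79.4 = 214.4 kip = 2.144×10^5 lb
From P_cr = π²EI/(K·L)²:  L = (1/K)·√(π²EI/P_cr) = (1/0.7)·√(π²×3.02×10^7×193.3/2.144×10^5)
L = 741 in

L_max ≈ 741 in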